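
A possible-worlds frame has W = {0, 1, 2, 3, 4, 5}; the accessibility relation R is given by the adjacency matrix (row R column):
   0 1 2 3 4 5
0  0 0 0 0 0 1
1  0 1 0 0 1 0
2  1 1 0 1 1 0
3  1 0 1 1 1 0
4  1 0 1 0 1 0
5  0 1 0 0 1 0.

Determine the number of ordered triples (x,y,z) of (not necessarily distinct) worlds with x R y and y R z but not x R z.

14

Enumerating: (0,5,1), (0,5,4), (1,4,0), (1,4,2), (2,0,5), (2,3,2), (2,4,2), (3,0,5), (3,2,1), (4,0,5), (4,2,1), (4,2,3), (5,4,0), (5,4,2).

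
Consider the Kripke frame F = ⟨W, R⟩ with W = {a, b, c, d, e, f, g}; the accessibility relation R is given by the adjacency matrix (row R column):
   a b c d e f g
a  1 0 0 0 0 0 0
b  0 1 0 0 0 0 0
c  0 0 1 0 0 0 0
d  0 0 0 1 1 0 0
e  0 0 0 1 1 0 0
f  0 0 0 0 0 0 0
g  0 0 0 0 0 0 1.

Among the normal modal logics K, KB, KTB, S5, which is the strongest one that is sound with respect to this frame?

Symmetric (axiom B): yes — every pair in R has its reverse in R.
Reflexive (axiom T): no — f is not related to itself.
Euclidean (axiom 5): yes — any two successors of a common world are R-related.
So F validates K, KB; KTB would additionally require R to be reflexive. The strongest is KB.

KB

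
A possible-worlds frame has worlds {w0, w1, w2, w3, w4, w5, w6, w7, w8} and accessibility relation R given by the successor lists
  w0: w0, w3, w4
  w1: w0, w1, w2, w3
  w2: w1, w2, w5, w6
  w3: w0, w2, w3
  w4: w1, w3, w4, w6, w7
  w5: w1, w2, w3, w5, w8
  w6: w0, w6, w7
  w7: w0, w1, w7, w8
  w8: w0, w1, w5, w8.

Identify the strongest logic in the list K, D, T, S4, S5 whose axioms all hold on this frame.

Serial (axiom D): yes — every world has a successor (e.g. w0 R w0).
Reflexive (axiom T): yes — every world is R-related to itself.
Transitive (axiom 4): no — w0 R w3 and w3 R w2, but not w0 R w2.
Euclidean (axiom 5): no — w0 R w3 and w0 R w4, but not w3 R w4.
So F validates K, D, T; S4 would additionally require R to be transitive. The strongest is T.

T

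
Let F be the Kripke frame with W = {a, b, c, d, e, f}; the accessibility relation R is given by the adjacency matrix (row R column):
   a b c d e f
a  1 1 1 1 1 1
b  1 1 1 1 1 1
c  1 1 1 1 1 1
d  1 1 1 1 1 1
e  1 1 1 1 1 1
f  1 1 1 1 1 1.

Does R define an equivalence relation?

Yes

Reflexive: yes — every world is R-related to itself.
Symmetric: yes — every pair in R has its reverse in R.
Transitive: yes — every two-step R-path is closed by a direct edge.
So R is an equivalence relation.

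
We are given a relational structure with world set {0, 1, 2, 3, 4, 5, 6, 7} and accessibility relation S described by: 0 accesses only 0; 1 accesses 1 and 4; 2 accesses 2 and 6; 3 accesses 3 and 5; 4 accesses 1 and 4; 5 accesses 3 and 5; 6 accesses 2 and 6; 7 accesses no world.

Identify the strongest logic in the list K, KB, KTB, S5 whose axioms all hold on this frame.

KB

Symmetric (axiom B): yes — every pair in S has its reverse in S.
Reflexive (axiom T): no — 7 is not related to itself.
Euclidean (axiom 5): yes — any two successors of a common world are S-related.
So F validates K, KB; KTB would additionally require S to be reflexive. The strongest is KB.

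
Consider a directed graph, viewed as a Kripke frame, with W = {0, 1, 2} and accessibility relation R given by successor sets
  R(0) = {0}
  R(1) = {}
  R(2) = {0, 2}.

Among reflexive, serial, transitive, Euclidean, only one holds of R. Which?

Reflexive: no — 1 is not related to itself.
Serial: no — 1 has no R-successor.
Transitive: yes — every two-step R-path is closed by a direct edge.
Euclidean: no — 2 R 0 and 2 R 2, but not 0 R 2.
Only transitive holds.

transitive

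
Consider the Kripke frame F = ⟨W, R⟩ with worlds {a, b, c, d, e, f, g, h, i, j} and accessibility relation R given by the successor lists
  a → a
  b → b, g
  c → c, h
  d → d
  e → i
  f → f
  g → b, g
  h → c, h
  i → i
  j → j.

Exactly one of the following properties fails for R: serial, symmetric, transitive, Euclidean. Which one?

symmetric

Serial: yes — every world has a successor (e.g. a R a).
Symmetric: no — e R i but not i R e.
Transitive: yes — every two-step R-path is closed by a direct edge.
Euclidean: yes — any two successors of a common world are R-related.
Only symmetric fails.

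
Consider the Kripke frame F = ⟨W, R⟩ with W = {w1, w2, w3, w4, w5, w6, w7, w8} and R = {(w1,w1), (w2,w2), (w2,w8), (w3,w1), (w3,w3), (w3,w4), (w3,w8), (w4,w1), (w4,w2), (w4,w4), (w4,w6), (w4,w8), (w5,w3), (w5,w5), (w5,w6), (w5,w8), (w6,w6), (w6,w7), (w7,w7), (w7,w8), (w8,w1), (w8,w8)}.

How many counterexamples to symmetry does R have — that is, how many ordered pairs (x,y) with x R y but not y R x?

14

Enumerating: (w2,w8), (w3,w1), (w3,w4), (w3,w8), (w4,w1), (w4,w2), (w4,w6), (w4,w8), (w5,w3), (w5,w6), (w5,w8), (w6,w7), (w7,w8), (w8,w1).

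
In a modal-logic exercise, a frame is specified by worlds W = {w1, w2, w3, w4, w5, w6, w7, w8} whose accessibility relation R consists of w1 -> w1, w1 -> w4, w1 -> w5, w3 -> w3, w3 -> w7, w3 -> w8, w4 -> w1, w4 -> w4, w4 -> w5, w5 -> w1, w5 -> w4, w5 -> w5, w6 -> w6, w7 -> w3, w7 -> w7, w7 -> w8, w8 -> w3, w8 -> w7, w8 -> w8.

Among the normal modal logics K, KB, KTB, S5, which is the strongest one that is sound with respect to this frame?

Symmetric (axiom B): yes — every pair in R has its reverse in R.
Reflexive (axiom T): no — w2 is not related to itself.
Euclidean (axiom 5): yes — any two successors of a common world are R-related.
So F validates K, KB; KTB would additionally require R to be reflexive. The strongest is KB.

KB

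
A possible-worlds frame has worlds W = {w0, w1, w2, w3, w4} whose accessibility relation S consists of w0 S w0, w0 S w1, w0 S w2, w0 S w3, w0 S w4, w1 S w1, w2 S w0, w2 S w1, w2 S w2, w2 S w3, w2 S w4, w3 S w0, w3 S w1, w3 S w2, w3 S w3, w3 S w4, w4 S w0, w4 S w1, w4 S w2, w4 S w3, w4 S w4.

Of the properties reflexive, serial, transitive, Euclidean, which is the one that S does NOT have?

Euclidean

Reflexive: yes — every world is S-related to itself.
Serial: yes — every world has a successor (e.g. w0 S w0).
Transitive: yes — every two-step S-path is closed by a direct edge.
Euclidean: no — w0 S w1 and w0 S w2, but not w1 S w2.
Only Euclidean fails.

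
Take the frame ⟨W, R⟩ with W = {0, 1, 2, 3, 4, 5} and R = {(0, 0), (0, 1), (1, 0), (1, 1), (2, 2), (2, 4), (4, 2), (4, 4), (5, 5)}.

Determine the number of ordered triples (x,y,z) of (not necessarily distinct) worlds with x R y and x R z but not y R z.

0

R is Euclidean; there are no such tuples.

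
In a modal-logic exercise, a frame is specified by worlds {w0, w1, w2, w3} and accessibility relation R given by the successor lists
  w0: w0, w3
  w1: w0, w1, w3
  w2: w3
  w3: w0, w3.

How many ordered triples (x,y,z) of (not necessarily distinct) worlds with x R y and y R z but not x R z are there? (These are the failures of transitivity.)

1

Enumerating: (w2,w3,w0).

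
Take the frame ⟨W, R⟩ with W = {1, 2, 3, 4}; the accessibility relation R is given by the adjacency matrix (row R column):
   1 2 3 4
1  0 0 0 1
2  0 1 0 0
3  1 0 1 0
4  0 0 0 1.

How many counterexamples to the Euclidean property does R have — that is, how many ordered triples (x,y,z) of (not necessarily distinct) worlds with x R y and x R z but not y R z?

Enumerating: (3,1,1), (3,1,3).

2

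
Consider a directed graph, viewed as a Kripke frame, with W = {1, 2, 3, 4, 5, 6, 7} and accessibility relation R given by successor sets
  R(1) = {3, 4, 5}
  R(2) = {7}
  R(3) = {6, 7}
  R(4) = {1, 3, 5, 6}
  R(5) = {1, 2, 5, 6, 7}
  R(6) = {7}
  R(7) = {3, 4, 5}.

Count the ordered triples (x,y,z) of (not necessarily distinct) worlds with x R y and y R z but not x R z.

Enumerating: (1,3,6), (1,3,7), (1,4,1), (1,4,6), (1,5,1), (1,5,2), (1,5,6), (1,5,7), (2,7,3), (2,7,4), (2,7,5), (3,7,3), … and 22 more.
Total: 34.

34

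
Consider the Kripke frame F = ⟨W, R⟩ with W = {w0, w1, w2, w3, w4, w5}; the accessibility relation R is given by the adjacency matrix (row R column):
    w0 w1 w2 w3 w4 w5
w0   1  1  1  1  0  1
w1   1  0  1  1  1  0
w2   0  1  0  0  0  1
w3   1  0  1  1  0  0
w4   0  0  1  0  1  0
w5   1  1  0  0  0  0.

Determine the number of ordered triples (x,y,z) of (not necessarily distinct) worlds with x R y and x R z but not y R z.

Enumerating: (w0,w1,w1), (w0,w1,w5), (w0,w2,w0), (w0,w2,w2), (w0,w2,w3), (w0,w3,w1), (w0,w3,w5), (w0,w5,w2), (w0,w5,w3), (w0,w5,w5), (w1,w0,w4), (w1,w2,w0), … and 15 more.
Total: 27.

27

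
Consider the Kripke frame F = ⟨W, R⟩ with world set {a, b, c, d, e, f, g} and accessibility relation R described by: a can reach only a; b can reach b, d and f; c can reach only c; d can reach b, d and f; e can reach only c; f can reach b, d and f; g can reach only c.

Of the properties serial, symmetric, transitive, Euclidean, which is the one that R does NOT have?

Serial: yes — every world has a successor (e.g. a R a).
Symmetric: no — e R c but not c R e.
Transitive: yes — every two-step R-path is closed by a direct edge.
Euclidean: yes — any two successors of a common world are R-related.
Only symmetric fails.

symmetric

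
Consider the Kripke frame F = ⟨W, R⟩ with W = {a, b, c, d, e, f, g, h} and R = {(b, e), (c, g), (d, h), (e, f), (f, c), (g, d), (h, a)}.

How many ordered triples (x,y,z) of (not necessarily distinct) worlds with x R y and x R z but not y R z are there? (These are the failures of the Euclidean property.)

7

Enumerating: (b,e,e), (c,g,g), (d,h,h), (e,f,f), (f,c,c), (g,d,d), (h,a,a).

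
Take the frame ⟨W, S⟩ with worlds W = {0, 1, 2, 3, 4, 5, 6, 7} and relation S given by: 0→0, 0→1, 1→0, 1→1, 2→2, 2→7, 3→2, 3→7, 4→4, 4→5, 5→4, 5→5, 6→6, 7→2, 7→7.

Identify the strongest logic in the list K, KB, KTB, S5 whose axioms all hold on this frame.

Symmetric (axiom B): no — 3 S 2 but not 2 S 3.
Reflexive (axiom T): no — 3 is not related to itself.
Euclidean (axiom 5): yes — any two successors of a common world are S-related.
So F validates K; KB would additionally require S to be symmetric. The strongest is K.

K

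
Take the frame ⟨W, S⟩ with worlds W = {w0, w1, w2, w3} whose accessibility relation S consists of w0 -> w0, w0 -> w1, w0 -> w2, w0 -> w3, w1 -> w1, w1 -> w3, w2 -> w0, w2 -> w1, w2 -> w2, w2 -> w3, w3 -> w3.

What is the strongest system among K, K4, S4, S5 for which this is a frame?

Transitive (axiom 4): yes — every two-step S-path is closed by a direct edge.
Reflexive (axiom T): yes — every world is S-related to itself.
Euclidean (axiom 5): no — w0 S w1 and w0 S w2, but not w1 S w2.
So F validates K, K4, S4; S5 would additionally require S to be Euclidean. The strongest is S4.

S4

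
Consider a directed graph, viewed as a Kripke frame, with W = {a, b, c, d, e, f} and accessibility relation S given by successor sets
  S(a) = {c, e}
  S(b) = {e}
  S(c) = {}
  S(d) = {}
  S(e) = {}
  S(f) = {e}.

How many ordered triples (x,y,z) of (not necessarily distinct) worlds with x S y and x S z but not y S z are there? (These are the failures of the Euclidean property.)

Enumerating: (a,c,c), (a,c,e), (a,e,c), (a,e,e), (b,e,e), (f,e,e).

6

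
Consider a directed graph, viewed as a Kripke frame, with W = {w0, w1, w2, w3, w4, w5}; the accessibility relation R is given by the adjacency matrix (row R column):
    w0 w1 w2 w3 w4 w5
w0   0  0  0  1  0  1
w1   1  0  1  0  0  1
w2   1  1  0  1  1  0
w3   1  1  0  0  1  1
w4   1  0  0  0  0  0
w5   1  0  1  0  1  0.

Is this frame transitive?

No

Transitive: no — w0 R w3 and w3 R w1, but not w0 R w1.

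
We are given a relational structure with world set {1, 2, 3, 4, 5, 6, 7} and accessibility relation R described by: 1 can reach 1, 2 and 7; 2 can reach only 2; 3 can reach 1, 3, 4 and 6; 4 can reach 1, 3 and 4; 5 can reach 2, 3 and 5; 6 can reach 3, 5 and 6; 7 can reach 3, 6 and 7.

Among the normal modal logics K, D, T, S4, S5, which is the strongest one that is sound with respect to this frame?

T

Serial (axiom D): yes — every world has a successor (e.g. 1 R 1).
Reflexive (axiom T): yes — every world is R-related to itself.
Transitive (axiom 4): no — 1 R 7 and 7 R 3, but not 1 R 3.
Euclidean (axiom 5): no — 1 R 2 and 1 R 7, but not 2 R 7.
So F validates K, D, T; S4 would additionally require R to be transitive. The strongest is T.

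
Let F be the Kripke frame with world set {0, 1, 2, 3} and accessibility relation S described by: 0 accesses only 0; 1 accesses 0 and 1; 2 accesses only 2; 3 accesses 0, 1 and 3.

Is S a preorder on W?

Reflexive: yes — every world is S-related to itself.
Transitive: yes — every two-step S-path is closed by a direct edge.
So S is a preorder.

Yes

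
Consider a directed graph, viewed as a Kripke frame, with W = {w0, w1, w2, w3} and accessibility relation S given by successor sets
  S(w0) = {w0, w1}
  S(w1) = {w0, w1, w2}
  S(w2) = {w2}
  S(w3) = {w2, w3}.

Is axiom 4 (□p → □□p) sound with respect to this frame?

By correspondence theory, 4 is valid on a frame iff S is transitive.
Transitive: no — w0 S w1 and w1 S w2, but not w0 S w2.

No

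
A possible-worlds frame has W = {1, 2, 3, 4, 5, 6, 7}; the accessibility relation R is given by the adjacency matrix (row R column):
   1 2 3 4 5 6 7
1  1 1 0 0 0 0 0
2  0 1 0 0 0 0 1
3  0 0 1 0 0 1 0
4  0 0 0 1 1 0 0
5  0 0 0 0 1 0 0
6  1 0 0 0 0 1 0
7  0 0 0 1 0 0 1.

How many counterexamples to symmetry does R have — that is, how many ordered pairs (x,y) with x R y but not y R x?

6

Enumerating: (1,2), (2,7), (3,6), (4,5), (6,1), (7,4).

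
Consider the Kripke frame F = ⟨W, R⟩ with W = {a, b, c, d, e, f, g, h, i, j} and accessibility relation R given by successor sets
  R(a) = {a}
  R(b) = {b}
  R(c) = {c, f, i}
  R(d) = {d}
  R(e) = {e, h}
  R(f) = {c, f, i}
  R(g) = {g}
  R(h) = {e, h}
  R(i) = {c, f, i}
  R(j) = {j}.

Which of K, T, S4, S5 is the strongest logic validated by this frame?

Reflexive (axiom T): yes — every world is R-related to itself.
Transitive (axiom 4): yes — every two-step R-path is closed by a direct edge.
Euclidean (axiom 5): yes — any two successors of a common world are R-related.
So F validates K, T, S4, S5. The strongest is S5.

S5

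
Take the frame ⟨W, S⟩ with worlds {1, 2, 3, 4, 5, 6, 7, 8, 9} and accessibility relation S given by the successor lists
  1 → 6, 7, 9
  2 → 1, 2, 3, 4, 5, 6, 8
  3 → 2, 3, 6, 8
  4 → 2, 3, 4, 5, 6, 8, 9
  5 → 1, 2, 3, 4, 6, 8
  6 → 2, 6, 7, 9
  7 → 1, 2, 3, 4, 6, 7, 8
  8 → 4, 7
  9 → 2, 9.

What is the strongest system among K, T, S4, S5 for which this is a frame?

Reflexive (axiom T): no — 1 is not related to itself.
Transitive (axiom 4): no — 1 S 6 and 6 S 2, but not 1 S 2.
Euclidean (axiom 5): no — 1 S 7 and 1 S 9, but not 7 S 9.
So F validates K; T would additionally require S to be reflexive. The strongest is K.

K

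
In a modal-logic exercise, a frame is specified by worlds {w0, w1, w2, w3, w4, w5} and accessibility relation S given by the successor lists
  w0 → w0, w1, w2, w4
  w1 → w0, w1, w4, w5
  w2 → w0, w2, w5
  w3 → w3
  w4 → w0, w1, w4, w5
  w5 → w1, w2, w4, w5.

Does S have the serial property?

Serial: yes — every world has a successor (e.g. w0 S w0).

Yes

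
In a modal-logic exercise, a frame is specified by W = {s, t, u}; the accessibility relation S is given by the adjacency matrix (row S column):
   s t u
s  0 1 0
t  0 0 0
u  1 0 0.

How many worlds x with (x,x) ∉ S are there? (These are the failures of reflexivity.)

3

Enumerating: s, t, u.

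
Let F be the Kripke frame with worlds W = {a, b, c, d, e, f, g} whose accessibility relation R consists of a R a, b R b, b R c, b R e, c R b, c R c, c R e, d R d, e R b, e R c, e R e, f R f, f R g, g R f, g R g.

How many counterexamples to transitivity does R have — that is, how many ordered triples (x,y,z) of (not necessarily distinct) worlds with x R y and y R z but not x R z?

R is transitive; there are no such tuples.

0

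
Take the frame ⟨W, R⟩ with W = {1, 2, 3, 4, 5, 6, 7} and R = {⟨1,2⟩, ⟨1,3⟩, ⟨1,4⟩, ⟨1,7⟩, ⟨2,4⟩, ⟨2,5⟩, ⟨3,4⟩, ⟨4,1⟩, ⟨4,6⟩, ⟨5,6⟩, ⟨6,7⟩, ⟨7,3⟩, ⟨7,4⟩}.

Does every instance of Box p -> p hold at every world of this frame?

The schema T characterises exactly the reflexive frames.
Reflexive: no — 1 is not related to itself.

No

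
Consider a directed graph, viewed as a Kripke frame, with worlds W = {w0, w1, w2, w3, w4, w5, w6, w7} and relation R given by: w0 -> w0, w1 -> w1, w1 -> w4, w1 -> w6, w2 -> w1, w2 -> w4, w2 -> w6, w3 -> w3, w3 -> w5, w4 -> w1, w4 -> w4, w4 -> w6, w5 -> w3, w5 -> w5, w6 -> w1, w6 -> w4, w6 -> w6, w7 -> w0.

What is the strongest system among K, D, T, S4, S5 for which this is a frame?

Serial (axiom D): yes — every world has a successor (e.g. w0 R w0).
Reflexive (axiom T): no — w2 is not related to itself.
Transitive (axiom 4): yes — every two-step R-path is closed by a direct edge.
Euclidean (axiom 5): yes — any two successors of a common world are R-related.
So F validates K, D; T would additionally require R to be reflexive. The strongest is D.

D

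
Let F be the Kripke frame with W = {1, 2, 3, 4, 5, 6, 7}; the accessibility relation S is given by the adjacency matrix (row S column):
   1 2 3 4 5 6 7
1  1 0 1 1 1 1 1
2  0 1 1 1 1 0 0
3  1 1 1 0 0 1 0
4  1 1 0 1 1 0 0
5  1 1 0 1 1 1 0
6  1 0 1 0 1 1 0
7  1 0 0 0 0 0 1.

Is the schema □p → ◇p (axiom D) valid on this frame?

Axiom D corresponds to the accessibility relation being serial.
Serial: yes — every world has a successor (e.g. 1 S 1).

Yes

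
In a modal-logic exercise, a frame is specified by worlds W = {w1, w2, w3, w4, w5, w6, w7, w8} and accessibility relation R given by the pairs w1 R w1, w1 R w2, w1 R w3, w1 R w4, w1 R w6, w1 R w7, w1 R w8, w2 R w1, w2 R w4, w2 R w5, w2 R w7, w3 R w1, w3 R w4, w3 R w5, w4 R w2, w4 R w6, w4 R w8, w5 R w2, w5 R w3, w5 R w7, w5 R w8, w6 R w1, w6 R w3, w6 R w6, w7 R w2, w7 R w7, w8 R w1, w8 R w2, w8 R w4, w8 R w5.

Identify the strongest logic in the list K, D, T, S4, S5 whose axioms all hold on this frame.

Serial (axiom D): yes — every world has a successor (e.g. w1 R w1).
Reflexive (axiom T): no — w2 is not related to itself.
Transitive (axiom 4): no — w1 R w2 and w2 R w5, but not w1 R w5.
Euclidean (axiom 5): no — w1 R w2 and w1 R w3, but not w2 R w3.
So F validates K, D; T would additionally require R to be reflexive. The strongest is D.

D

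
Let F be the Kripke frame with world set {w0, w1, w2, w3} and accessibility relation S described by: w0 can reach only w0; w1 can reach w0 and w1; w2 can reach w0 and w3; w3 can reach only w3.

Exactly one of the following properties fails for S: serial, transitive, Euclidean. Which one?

Euclidean

Serial: yes — every world has a successor (e.g. w0 S w0).
Transitive: yes — every two-step S-path is closed by a direct edge.
Euclidean: no — w2 S w0 and w2 S w3, but not w0 S w3.
Only Euclidean fails.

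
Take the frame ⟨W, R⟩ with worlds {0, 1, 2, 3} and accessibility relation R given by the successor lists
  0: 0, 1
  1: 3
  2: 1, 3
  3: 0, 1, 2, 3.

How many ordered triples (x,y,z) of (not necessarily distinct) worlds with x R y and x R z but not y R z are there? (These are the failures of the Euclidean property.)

Enumerating: (0,1,0), (0,1,1), (2,1,1), (3,0,2), (3,0,3), (3,1,0), (3,1,1), (3,1,2), (3,2,0), (3,2,2).

10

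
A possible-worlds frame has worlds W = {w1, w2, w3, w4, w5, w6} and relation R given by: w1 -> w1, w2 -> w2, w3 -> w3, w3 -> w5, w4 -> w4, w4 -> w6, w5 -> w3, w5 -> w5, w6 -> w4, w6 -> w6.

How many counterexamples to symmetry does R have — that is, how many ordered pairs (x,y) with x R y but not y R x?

0

R is symmetric; there are no such tuples.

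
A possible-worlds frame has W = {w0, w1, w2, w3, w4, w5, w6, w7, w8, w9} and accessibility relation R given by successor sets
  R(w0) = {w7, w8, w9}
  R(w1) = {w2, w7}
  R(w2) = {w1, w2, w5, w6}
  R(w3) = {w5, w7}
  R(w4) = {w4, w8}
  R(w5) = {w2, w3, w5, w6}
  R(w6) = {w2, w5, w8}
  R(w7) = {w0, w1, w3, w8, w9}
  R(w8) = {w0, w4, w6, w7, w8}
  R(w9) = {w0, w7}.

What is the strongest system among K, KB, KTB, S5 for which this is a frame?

KB

Symmetric (axiom B): yes — every pair in R has its reverse in R.
Reflexive (axiom T): no — w0 is not related to itself.
Euclidean (axiom 5): no — w0 R w8 and w0 R w9, but not w8 R w9.
So F validates K, KB; KTB would additionally require R to be reflexive. The strongest is KB.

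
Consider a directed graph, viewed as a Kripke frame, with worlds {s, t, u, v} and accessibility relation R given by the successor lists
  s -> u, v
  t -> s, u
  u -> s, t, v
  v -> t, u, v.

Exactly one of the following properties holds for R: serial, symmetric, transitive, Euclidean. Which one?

serial

Serial: yes — every world has a successor (e.g. s R u).
Symmetric: no — s R v but not v R s.
Transitive: no — s R u and u R t, but not s R t.
Euclidean: no — u R s and u R t, but not s R t.
Only serial holds.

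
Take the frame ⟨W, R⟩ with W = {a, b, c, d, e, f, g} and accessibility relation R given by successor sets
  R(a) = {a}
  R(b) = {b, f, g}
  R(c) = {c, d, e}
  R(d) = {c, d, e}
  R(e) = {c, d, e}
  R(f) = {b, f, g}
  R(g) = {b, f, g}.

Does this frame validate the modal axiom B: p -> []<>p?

By correspondence theory, B is valid on a frame iff R is symmetric.
Symmetric: yes — every pair in R has its reverse in R.

Yes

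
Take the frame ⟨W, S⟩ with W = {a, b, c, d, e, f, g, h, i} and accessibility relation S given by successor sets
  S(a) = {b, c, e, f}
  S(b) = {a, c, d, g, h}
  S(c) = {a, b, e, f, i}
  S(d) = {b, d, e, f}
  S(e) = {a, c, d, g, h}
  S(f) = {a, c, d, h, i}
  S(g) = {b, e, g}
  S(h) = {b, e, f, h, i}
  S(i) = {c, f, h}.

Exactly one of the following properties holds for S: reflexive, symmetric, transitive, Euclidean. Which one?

symmetric

Reflexive: no — a is not related to itself.
Symmetric: yes — every pair in S has its reverse in S.
Transitive: no — a S b and b S d, but not a S d.
Euclidean: no — a S b and a S e, but not b S e.
Only symmetric holds.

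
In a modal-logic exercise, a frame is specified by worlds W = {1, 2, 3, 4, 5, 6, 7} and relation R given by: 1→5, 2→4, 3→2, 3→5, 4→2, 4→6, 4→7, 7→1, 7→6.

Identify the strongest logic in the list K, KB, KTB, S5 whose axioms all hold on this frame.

K

Symmetric (axiom B): no — 1 R 5 but not 5 R 1.
Reflexive (axiom T): no — 1 is not related to itself.
Euclidean (axiom 5): no — 3 R 2 and 3 R 5, but not 2 R 5.
So F validates K; KB would additionally require R to be symmetric. The strongest is K.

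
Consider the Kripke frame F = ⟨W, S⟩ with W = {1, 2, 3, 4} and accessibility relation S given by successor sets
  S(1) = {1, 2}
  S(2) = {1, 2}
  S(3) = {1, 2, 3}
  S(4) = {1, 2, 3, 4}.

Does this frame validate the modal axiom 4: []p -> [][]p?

Yes

By correspondence theory, 4 is valid on a frame iff S is transitive.
Transitive: yes — every two-step S-path is closed by a direct edge.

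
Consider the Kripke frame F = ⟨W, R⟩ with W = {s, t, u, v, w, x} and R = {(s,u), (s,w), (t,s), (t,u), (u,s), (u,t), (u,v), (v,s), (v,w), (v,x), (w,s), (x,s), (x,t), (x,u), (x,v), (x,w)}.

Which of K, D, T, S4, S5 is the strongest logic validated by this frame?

Serial (axiom D): yes — every world has a successor (e.g. s R u).
Reflexive (axiom T): no — s is not related to itself.
Transitive (axiom 4): no — s R u and u R t, but not s R t.
Euclidean (axiom 5): no — s R u and s R w, but not u R w.
So F validates K, D; T would additionally require R to be reflexive. The strongest is D.

D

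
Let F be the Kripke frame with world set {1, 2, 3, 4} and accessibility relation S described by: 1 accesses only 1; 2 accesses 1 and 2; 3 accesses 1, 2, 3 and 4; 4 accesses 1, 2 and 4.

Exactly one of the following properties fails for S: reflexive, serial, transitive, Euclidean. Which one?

Euclidean

Reflexive: yes — every world is S-related to itself.
Serial: yes — every world has a successor (e.g. 1 S 1).
Transitive: yes — every two-step S-path is closed by a direct edge.
Euclidean: no — 3 S 1 and 3 S 2, but not 1 S 2.
Only Euclidean fails.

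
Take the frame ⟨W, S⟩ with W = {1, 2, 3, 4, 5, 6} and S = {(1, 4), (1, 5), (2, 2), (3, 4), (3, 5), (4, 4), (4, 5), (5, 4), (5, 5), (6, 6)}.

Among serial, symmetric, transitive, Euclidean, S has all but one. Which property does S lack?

Serial: yes — every world has a successor (e.g. 1 S 4).
Symmetric: no — 1 S 4 but not 4 S 1.
Transitive: yes — every two-step S-path is closed by a direct edge.
Euclidean: yes — any two successors of a common world are S-related.
Only symmetric fails.

symmetric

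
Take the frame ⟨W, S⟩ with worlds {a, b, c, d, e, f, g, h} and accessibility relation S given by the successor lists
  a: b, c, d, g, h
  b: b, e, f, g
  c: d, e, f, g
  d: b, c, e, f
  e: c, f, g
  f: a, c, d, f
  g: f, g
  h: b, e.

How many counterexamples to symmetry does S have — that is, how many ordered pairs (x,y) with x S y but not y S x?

17

Enumerating: (a,b), (a,c), (a,d), (a,g), (a,h), (b,e), (b,f), (b,g), (c,g), (d,b), (d,e), (e,f), (e,g), (f,a), (g,f), (h,b), (h,e).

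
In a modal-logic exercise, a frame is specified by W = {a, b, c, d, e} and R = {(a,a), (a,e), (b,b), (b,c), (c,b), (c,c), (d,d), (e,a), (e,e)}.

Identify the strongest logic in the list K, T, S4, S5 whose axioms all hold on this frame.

Reflexive (axiom T): yes — every world is R-related to itself.
Transitive (axiom 4): yes — every two-step R-path is closed by a direct edge.
Euclidean (axiom 5): yes — any two successors of a common world are R-related.
So F validates K, T, S4, S5. The strongest is S5.

S5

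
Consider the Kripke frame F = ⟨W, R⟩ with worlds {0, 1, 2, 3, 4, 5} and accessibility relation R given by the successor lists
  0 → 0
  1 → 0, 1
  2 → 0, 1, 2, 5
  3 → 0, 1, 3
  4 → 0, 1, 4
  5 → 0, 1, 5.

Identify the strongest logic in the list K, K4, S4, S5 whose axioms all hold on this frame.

S4

Transitive (axiom 4): yes — every two-step R-path is closed by a direct edge.
Reflexive (axiom T): yes — every world is R-related to itself.
Euclidean (axiom 5): no — 2 R 0 and 2 R 1, but not 0 R 1.
So F validates K, K4, S4; S5 would additionally require R to be Euclidean. The strongest is S4.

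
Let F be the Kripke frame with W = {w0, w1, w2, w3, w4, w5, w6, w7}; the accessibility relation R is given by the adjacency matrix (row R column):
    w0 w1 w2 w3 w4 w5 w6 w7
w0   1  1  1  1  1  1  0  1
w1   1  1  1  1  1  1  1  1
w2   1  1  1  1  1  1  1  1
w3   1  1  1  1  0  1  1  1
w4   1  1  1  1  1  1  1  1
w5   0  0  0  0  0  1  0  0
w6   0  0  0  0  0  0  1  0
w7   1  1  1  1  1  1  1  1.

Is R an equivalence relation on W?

Reflexive: yes — every world is R-related to itself.
Symmetric: no — w0 R w5 but not w5 R w0.
Transitive: no — w0 R w1 and w1 R w6, but not w0 R w6.
So R is not an equivalence relation.

No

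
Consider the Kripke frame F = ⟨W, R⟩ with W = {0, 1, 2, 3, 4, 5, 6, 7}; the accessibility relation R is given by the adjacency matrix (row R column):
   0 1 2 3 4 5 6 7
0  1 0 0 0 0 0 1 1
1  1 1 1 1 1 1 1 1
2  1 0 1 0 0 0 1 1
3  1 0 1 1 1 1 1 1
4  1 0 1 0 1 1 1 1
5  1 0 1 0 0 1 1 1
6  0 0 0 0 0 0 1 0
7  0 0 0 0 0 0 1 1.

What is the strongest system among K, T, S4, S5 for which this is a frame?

Reflexive (axiom T): yes — every world is R-related to itself.
Transitive (axiom 4): yes — every two-step R-path is closed by a direct edge.
Euclidean (axiom 5): no — 0 R 6 and 0 R 7, but not 6 R 7.
So F validates K, T, S4; S5 would additionally require R to be Euclidean. The strongest is S4.

S4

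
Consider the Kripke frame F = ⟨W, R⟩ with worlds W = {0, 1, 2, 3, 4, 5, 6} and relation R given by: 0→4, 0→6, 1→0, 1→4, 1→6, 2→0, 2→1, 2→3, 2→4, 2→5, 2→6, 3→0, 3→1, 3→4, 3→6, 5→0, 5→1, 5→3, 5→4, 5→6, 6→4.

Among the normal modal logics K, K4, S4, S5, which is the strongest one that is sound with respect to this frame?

K4

Transitive (axiom 4): yes — every two-step R-path is closed by a direct edge.
Reflexive (axiom T): no — 0 is not related to itself.
Euclidean (axiom 5): no — 0 R 4 and 0 R 6, but not 4 R 6.
So F validates K, K4; S4 would additionally require R to be reflexive. The strongest is K4.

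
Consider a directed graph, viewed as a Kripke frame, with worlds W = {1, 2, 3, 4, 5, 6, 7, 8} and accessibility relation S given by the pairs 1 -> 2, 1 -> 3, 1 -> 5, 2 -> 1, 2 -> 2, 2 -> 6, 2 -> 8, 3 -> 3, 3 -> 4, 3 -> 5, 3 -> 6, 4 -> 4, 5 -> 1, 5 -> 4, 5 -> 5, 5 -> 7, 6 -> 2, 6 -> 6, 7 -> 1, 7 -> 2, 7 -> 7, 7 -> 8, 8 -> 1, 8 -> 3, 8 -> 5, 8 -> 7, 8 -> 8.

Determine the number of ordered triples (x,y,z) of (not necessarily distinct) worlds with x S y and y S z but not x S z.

Enumerating: (1,2,1), (1,2,6), (1,2,8), (1,3,4), (1,3,6), (1,5,1), (1,5,4), (1,5,7), (2,1,3), (2,1,5), (2,8,3), (2,8,5), … and 20 more.
Total: 32.

32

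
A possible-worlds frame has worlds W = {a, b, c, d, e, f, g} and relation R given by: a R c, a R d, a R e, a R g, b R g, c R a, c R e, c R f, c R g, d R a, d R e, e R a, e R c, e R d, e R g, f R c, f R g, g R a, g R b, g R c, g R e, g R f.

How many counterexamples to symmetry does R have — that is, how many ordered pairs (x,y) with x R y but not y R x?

0

R is symmetric; there are no such tuples.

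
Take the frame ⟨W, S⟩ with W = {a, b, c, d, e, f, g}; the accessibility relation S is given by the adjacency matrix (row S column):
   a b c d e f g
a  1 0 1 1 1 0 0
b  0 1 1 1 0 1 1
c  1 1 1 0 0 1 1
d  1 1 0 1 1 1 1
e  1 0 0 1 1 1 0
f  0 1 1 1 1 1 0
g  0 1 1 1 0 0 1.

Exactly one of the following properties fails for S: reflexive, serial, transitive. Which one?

transitive

Reflexive: yes — every world is S-related to itself.
Serial: yes — every world has a successor (e.g. a S a).
Transitive: no — a S c and c S b, but not a S b.
Only transitive fails.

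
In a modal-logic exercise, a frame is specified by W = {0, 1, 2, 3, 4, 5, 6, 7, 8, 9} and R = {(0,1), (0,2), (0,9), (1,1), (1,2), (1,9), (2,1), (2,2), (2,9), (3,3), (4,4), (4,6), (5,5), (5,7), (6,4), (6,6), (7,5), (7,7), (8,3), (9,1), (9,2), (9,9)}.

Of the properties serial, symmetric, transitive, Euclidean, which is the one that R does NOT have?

symmetric

Serial: yes — every world has a successor (e.g. 0 R 1).
Symmetric: no — 0 R 1 but not 1 R 0.
Transitive: yes — every two-step R-path is closed by a direct edge.
Euclidean: yes — any two successors of a common world are R-related.
Only symmetric fails.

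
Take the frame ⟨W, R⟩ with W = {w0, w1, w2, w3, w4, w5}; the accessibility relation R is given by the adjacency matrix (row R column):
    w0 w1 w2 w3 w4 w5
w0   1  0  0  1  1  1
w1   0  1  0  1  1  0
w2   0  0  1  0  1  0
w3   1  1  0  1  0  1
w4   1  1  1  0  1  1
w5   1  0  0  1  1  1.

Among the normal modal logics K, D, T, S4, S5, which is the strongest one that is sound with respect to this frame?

T

Serial (axiom D): yes — every world has a successor (e.g. w0 R w0).
Reflexive (axiom T): yes — every world is R-related to itself.
Transitive (axiom 4): no — w0 R w3 and w3 R w1, but not w0 R w1.
Euclidean (axiom 5): no — w0 R w3 and w0 R w4, but not w3 R w4.
So F validates K, D, T; S4 would additionally require R to be transitive. The strongest is T.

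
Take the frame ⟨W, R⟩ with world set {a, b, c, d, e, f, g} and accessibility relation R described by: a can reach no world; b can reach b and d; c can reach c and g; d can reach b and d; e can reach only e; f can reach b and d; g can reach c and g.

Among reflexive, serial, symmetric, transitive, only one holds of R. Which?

transitive

Reflexive: no — a is not related to itself.
Serial: no — a has no R-successor.
Symmetric: no — f R b but not b R f.
Transitive: yes — every two-step R-path is closed by a direct edge.
Only transitive holds.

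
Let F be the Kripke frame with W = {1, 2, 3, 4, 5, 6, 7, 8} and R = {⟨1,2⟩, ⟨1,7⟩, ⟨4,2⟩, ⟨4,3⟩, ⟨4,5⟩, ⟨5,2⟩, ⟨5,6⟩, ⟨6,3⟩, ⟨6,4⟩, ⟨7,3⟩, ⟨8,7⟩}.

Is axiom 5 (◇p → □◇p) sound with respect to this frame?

No

The schema 5 characterises exactly the Euclidean frames.
Euclidean: no — 1 R 2 and 1 R 7, but not 2 R 7.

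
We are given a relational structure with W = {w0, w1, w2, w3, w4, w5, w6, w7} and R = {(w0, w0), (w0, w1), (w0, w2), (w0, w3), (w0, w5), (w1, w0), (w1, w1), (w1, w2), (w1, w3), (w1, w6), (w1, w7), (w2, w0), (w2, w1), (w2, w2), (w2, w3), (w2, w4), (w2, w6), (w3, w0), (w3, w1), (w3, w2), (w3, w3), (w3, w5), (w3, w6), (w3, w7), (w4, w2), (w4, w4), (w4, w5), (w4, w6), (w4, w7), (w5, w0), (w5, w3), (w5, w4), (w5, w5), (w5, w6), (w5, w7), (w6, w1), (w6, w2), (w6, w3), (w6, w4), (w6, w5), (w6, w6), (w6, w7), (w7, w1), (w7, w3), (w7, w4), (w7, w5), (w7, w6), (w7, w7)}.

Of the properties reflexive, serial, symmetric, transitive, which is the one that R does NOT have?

transitive

Reflexive: yes — every world is R-related to itself.
Serial: yes — every world has a successor (e.g. w0 R w0).
Symmetric: yes — every pair in R has its reverse in R.
Transitive: no — w0 R w1 and w1 R w6, but not w0 R w6.
Only transitive fails.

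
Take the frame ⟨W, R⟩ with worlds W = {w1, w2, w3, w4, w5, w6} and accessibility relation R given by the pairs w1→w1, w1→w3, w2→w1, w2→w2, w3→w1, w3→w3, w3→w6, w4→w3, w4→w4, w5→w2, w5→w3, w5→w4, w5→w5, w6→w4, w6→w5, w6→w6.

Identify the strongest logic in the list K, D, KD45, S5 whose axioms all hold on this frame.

Serial (axiom D): yes — every world has a successor (e.g. w1 R w1).
Euclidean (axiom 5): no — w3 R w1 and w3 R w6, but not w1 R w6.
Transitive (axiom 4): no — w1 R w3 and w3 R w6, but not w1 R w6.
Reflexive (axiom T): yes — every world is R-related to itself.
So F validates K, D; KD45 would additionally require R to be Euclidean and transitive. The strongest is D.

D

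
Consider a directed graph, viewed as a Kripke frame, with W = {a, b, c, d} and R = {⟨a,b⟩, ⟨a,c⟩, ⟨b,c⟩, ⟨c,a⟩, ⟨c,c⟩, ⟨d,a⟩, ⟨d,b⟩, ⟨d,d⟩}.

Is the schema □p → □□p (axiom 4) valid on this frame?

The schema 4 characterises exactly the transitive frames.
Transitive: no — b R c and c R a, but not b R a.

No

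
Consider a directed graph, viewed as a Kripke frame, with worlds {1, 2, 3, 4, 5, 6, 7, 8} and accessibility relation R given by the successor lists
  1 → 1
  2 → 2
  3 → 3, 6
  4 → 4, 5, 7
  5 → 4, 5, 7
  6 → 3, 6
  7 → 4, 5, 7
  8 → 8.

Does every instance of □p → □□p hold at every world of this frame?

The schema 4 characterises exactly the transitive frames.
Transitive: yes — every two-step R-path is closed by a direct edge.

Yes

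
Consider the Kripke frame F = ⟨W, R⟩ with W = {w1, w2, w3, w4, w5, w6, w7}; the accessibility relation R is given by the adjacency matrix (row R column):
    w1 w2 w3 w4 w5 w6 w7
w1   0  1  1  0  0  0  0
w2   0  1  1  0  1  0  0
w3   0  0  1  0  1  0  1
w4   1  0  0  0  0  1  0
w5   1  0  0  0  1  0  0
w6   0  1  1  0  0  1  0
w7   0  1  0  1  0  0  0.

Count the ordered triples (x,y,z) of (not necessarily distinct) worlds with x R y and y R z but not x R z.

21

Enumerating: (w1,w2,w5), (w1,w3,w5), (w1,w3,w7), (w2,w3,w7), (w2,w5,w1), (w3,w5,w1), (w3,w7,w2), (w3,w7,w4), (w4,w1,w2), (w4,w1,w3), (w4,w6,w2), (w4,w6,w3), … and 9 more.
Total: 21.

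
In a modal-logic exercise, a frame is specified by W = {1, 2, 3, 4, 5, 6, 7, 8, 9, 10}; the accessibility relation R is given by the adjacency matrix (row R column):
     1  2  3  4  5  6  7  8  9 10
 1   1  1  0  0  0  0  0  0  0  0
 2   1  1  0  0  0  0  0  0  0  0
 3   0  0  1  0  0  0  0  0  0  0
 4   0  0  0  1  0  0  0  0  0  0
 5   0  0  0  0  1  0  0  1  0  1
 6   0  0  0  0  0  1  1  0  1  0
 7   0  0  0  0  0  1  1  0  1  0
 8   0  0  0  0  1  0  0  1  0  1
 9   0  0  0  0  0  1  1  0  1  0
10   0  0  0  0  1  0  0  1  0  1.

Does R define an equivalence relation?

Reflexive: yes — every world is R-related to itself.
Symmetric: yes — every pair in R has its reverse in R.
Transitive: yes — every two-step R-path is closed by a direct edge.
So R is an equivalence relation.

Yes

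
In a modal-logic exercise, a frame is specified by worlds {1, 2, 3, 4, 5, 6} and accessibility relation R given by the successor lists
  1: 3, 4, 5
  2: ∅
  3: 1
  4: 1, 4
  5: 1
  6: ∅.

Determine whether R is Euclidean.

No

Euclidean: no — 1 R 3 and 1 R 4, but not 3 R 4.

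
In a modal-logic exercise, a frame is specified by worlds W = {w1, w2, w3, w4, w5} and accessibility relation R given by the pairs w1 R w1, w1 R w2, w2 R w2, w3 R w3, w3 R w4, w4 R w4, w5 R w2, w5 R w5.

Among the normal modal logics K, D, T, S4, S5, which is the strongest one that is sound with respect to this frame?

Serial (axiom D): yes — every world has a successor (e.g. w1 R w1).
Reflexive (axiom T): yes — every world is R-related to itself.
Transitive (axiom 4): yes — every two-step R-path is closed by a direct edge.
Euclidean (axiom 5): no — w1 R w2 and w1 R w1, but not w2 R w1.
So F validates K, D, T, S4; S5 would additionally require R to be Euclidean. The strongest is S4.

S4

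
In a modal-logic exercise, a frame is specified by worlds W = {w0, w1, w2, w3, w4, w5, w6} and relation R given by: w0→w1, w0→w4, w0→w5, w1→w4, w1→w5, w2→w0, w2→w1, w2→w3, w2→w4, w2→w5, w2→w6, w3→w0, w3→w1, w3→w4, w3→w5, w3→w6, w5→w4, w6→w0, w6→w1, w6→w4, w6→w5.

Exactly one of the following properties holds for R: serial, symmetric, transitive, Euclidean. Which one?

Serial: no — w4 has no R-successor.
Symmetric: no — w0 R w1 but not w1 R w0.
Transitive: yes — every two-step R-path is closed by a direct edge.
Euclidean: no — w0 R w4 and w0 R w1, but not w4 R w1.
Only transitive holds.

transitive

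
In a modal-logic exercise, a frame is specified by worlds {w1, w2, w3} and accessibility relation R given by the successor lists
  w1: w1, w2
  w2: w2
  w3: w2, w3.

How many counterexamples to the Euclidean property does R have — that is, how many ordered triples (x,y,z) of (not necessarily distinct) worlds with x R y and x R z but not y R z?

Enumerating: (w1,w2,w1), (w3,w2,w3).

2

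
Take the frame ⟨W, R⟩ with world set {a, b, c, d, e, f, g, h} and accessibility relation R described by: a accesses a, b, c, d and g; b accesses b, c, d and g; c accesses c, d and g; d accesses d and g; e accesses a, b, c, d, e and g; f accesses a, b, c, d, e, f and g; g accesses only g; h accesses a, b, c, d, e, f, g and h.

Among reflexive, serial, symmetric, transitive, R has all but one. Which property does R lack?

Reflexive: yes — every world is R-related to itself.
Serial: yes — every world has a successor (e.g. a R a).
Symmetric: no — a R b but not b R a.
Transitive: yes — every two-step R-path is closed by a direct edge.
Only symmetric fails.

symmetric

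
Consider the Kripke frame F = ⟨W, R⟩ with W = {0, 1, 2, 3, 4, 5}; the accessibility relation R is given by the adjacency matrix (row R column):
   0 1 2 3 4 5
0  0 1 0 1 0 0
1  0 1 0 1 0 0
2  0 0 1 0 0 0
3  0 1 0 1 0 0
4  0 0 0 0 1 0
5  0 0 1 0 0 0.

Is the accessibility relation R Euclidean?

Euclidean: yes — any two successors of a common world are R-related.

Yes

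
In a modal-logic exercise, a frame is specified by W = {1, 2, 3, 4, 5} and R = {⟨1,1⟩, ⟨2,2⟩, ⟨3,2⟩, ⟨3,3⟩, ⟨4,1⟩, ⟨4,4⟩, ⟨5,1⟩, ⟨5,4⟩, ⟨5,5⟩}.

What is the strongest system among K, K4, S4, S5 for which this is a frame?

Transitive (axiom 4): yes — every two-step R-path is closed by a direct edge.
Reflexive (axiom T): yes — every world is R-related to itself.
Euclidean (axiom 5): no — 5 R 1 and 5 R 4, but not 1 R 4.
So F validates K, K4, S4; S5 would additionally require R to be Euclidean. The strongest is S4.

S4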